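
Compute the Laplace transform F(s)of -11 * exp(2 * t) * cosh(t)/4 11 * (2 - s)/(4 * ((s - 2)^2 - 1))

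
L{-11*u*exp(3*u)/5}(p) -11/(5*(p - 3)^2)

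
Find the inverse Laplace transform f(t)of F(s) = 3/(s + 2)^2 3 * t * exp(-2 * t)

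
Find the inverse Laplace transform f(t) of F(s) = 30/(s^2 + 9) 10 * sin(3 * t) 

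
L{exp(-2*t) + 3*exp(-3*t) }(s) 1/(s + 2) + 3/(s + 3) 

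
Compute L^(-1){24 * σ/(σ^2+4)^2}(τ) 6 * τ * sin(2 * τ)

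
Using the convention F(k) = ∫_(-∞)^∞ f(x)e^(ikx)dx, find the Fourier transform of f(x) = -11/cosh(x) -11*pi/cosh(pi*k/2)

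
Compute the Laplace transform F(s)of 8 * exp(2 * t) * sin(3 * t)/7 24/(7 * ((s - 2)^2 + 9))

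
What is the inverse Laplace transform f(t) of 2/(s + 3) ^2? 2*t*exp(-3*t) 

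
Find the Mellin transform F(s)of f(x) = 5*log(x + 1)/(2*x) -5*pi*csc(pi*s)/(2*s - 2)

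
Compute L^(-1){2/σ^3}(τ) τ^2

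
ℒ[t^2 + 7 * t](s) 7/s^2 + 2/s^3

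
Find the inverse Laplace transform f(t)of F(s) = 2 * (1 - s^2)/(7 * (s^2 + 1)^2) -2 * t * cos(t)/7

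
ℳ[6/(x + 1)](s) 6 * pi * csc(pi * s) 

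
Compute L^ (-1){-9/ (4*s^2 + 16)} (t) -9*sin (2*t)/8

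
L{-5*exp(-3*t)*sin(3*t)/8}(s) -15/(8*(s+3)^2+72)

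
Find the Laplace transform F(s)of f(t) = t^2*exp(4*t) 2/(s - 4)^3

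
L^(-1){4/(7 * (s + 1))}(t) 4 * exp(-t)/7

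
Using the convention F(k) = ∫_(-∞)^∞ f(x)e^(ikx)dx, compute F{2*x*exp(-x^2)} I*sqrt(pi)*k*exp(-k^2/4)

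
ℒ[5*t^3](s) 30/s^4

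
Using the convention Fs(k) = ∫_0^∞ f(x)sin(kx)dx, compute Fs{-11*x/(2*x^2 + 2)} -11*pi*exp(-k)/4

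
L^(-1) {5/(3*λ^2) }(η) 5*η/3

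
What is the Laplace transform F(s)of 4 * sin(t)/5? 4/(5 * (s^2+1))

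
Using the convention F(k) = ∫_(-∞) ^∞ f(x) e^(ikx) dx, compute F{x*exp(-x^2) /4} I*sqrt(pi)*k*exp(-k^2/4) /8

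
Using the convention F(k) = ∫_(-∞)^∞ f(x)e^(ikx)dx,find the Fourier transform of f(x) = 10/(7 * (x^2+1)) 10 * pi * exp(-Abs(k))/7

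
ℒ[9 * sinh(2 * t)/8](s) 9/(4 * (s^2 - 4))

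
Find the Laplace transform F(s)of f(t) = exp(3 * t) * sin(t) 1/((s - 3)^2 + 1)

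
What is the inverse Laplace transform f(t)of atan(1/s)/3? sin(t)/(3 * t)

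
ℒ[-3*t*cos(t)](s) 3*(1 - s^2)/(s^2 + 1)^2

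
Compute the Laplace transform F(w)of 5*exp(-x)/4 5/(4*(w + 1))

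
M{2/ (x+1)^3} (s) gamma (s)*gamma (3 - s)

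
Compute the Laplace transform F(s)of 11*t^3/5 66/(5*s^4)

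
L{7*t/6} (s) 7/ (6*s^2)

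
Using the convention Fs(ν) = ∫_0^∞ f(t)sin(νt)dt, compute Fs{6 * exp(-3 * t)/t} 6 * atan(ν/3)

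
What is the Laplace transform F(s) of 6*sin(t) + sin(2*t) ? 6/(s^2 + 1) + 2/(s^2 + 4) 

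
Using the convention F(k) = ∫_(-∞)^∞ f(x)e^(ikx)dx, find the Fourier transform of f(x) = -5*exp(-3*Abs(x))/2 -15/(k^2+9)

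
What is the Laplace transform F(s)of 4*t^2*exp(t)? 8/(s - 1)^3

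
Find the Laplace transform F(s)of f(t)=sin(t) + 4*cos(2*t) 1/(s^2 + 1) + 4*s/(s^2 + 4)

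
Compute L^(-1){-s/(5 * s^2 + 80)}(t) -cos(4 * t)/5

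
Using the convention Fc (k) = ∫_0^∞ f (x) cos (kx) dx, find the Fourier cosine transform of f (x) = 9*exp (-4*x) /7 36/ (7*(k^2 + 16) ) 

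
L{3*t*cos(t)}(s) 3*(s^2 - 1)/(s^2 + 1)^2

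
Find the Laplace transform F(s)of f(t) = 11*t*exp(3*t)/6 11/(6*(s - 3)^2)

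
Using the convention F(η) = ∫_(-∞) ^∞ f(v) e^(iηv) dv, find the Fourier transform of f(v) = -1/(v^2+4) -pi*exp(-2*Abs(η) ) /2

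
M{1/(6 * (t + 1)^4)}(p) gamma(p) * gamma(4 - p)/36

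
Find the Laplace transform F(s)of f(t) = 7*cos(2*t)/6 7*s/(6*(s^2 + 4))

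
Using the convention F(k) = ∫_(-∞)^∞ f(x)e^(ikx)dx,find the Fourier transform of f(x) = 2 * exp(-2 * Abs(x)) 8/(k^2 + 4)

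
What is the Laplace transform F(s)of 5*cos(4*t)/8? 5*s/(8*(s^2 + 16))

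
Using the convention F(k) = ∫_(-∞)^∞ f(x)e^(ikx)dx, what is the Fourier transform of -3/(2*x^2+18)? -pi*exp(-3*Abs(k))/2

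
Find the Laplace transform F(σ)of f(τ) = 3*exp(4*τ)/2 3/(2*(σ - 4))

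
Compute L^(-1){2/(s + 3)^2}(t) 2*t*exp(-3*t)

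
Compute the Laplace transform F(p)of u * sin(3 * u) 6 * p/(p^2 + 9)^2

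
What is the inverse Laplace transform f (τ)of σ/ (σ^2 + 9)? cos (3*τ)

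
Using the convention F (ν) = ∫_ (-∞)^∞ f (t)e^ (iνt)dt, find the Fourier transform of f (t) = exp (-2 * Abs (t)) 4/ (ν^2+4)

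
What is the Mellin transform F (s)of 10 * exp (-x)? 10 * gamma (s)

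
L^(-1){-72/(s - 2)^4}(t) -12*t^3*exp(2*t)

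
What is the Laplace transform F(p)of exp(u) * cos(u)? (p - 1)/((p - 1)^2 + 1)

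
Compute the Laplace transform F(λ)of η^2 2/λ^3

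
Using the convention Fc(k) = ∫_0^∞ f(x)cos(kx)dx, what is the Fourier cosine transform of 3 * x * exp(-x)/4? 3 * (1 - k^2)/(4 * (k^2 + 1)^2)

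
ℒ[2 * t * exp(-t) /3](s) 2/(3 * (s + 1) ^2) 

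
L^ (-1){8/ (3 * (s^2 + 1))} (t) 8 * sin (t)/3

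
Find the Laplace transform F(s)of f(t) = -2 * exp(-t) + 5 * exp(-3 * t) 5/(s + 3)-2/(s + 1)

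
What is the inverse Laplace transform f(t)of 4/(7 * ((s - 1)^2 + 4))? 2 * exp(t) * sin(2 * t)/7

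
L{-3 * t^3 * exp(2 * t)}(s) -18/(s - 2)^4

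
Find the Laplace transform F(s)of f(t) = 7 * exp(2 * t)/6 7/(6 * (s - 2))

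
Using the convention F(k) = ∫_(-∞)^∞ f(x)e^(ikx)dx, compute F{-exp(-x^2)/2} -sqrt(pi) * exp(-k^2/4)/2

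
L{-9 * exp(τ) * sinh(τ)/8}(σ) -9/(8 * σ * (σ - 2))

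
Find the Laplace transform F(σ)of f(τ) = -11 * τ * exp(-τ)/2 -11/(2 * (σ+1)^2)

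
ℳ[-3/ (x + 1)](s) -3*pi*csc (pi*s) 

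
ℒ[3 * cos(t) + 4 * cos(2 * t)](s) 4 * s/(s^2 + 4) + 3 * s/(s^2 + 1)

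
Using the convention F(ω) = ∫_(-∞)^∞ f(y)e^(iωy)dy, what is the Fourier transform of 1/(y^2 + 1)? pi * exp(-Abs(ω))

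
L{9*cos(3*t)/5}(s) 9*s/(5*(s^2 + 9))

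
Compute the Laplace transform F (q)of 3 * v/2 3/ (2 * q^2)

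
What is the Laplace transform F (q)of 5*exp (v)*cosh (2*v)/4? 5*(q - 1)/ (4*( (q - 1)^2 - 4))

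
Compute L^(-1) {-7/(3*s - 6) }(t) -7*exp(2*t) /3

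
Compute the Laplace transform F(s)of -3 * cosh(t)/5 -3 * s/(5 * s^2-5)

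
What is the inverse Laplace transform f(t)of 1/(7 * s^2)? t/7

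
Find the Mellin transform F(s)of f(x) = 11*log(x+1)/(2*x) -11*pi*csc(pi*s)/(2*s - 2)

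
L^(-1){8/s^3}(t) 4*t^2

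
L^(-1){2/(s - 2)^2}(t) 2 * t * exp(2 * t)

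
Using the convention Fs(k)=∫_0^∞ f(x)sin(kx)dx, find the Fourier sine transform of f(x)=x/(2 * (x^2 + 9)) pi * exp(-3 * k)/4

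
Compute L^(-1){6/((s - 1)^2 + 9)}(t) 2*exp(t)*sin(3*t)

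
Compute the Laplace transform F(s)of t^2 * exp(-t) 2/(s + 1)^3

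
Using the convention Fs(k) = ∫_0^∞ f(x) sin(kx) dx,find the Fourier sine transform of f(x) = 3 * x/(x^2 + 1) 3 * pi * exp(-k) /2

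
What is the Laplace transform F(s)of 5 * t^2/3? 10/(3 * s^3)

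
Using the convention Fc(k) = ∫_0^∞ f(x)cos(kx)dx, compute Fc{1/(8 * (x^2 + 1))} pi * exp(-k)/16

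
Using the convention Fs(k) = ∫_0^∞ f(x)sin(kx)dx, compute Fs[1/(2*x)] pi/4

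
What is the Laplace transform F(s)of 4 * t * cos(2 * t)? 4 * (s^2 - 4)/(s^2 + 4)^2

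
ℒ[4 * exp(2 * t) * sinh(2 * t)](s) 8/(s * (s - 4))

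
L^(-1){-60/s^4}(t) -10*t^3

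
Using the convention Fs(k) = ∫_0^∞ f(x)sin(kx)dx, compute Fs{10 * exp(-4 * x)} 10 * k/(k^2 + 16)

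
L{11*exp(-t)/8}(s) 11/(8*(s + 1))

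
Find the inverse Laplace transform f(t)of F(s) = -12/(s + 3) -12*exp(-3*t)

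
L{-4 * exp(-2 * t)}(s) -4/(s + 2)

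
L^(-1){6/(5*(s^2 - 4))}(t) 3*sinh(2*t)/5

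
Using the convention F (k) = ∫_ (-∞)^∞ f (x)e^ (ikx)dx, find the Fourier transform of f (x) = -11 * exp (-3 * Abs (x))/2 -33/ (k^2 + 9)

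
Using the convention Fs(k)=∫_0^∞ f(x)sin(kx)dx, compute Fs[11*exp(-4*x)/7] 11*k/(7*(k^2 + 16))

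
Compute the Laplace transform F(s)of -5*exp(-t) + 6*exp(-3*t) 6/(s + 3) - 5/(s + 1)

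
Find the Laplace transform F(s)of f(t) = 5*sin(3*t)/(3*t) 5*atan(3/s)/3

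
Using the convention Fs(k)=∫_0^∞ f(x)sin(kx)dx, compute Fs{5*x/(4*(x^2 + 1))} 5*pi*exp(-k)/8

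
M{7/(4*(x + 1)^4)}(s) 7*gamma(s)*gamma(4 - s)/24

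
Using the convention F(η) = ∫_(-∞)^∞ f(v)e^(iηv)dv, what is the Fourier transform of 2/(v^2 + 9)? 2*pi*exp(-3*Abs(η))/3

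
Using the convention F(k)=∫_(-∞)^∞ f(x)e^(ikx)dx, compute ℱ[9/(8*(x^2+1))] 9*pi*exp(-Abs(k))/8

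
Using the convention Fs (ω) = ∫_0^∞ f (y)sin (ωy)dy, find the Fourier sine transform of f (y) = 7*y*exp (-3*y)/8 21*ω/ (4*(ω^2+9)^2)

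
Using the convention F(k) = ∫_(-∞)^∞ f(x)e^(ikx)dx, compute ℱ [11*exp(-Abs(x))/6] 11/(3*(k^2 + 1))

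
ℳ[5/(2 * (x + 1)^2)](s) -5 * pi * (s - 1)/(2 * sin(pi * s))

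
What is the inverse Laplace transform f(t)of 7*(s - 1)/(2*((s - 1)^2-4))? 7*exp(t)*cosh(2*t)/2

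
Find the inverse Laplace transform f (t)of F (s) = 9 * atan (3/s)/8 9 * sin (3 * t)/ (8 * t)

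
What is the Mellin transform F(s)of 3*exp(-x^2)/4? 3*gamma(s/2)/8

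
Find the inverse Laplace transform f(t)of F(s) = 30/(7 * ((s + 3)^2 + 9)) 10 * exp(-3 * t) * sin(3 * t)/7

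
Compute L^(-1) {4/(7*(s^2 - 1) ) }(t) 4*sinh(t) /7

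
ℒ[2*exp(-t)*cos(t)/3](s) 2*(s + 1)/(3*((s + 1)^2 + 1))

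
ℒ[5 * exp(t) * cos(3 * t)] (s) 5 * (s - 1)/((s - 1)^2 + 9)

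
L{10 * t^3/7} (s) 60/ (7 * s^4)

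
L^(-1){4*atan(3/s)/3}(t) 4*sin(3*t)/(3*t)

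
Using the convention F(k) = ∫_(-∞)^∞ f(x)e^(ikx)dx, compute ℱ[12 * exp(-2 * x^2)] 6 * sqrt(2) * sqrt(pi) * exp(-k^2/8)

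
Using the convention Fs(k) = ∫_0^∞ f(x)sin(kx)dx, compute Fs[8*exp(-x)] 8*k/(k^2+1)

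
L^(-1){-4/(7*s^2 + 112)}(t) -sin(4*t)/7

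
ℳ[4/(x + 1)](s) 4*pi*csc(pi*s)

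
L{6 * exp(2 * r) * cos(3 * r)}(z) 6 * (z - 2)/((z - 2)^2 + 9)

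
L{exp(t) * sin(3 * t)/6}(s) 1/(2 * ((s - 1)^2 + 9))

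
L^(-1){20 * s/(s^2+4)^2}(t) 5 * t * sin(2 * t)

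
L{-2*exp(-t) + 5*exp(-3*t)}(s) 5/(s + 3) - 2/(s + 1)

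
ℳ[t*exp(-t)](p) gamma(p+1)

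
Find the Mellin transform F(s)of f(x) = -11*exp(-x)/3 -11*gamma(s)/3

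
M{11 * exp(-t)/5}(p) 11 * gamma(p)/5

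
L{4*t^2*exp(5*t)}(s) 8/(s - 5)^3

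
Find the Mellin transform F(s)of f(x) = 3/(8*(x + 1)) 3*pi*csc(pi*s)/8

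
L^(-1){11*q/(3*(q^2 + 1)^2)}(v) 11*v*sin(v)/6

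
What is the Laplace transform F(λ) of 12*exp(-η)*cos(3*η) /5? 12*(λ + 1) /(5*((λ + 1) ^2 + 9) ) 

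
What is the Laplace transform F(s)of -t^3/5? -6/(5*s^4)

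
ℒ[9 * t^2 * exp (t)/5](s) 18/ (5 * (s - 1)^3)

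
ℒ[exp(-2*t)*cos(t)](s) (s + 2)/((s + 2)^2 + 1)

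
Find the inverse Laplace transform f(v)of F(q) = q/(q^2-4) cosh(2 * v)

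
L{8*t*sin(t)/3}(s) 16*s/(3*(s^2 + 1)^2)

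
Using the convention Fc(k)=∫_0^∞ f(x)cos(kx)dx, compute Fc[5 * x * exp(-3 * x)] 5 * (9 - k^2)/(k^2 + 9)^2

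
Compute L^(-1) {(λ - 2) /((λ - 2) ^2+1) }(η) exp(2 * η) * cos(η) 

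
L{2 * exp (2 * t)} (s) 2/ (s - 2)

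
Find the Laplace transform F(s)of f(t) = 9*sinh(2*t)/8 9/(4*(s^2-4))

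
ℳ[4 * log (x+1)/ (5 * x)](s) -4 * pi * csc (pi * s)/ (5 * s - 5)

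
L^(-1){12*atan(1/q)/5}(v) 12*sin(v)/(5*v)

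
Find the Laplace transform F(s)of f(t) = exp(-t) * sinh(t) 1/(s * (s + 2))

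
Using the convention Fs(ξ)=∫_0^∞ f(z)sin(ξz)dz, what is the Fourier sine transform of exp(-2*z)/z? atan(ξ/2)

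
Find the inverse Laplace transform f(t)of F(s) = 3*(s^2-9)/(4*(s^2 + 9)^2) 3*t*cos(3*t)/4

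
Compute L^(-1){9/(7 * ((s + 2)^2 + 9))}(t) 3 * exp(-2 * t) * sin(3 * t)/7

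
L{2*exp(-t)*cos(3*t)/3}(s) 2*(s + 1)/(3*((s + 1)^2 + 9))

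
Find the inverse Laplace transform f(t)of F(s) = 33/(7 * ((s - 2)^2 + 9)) 11 * exp(2 * t) * sin(3 * t)/7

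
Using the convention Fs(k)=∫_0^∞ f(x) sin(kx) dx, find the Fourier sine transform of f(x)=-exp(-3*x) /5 -k/(5*k^2+45) 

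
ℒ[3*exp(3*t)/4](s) 3/(4*(s - 3))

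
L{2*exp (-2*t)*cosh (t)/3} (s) 2*(s + 2)/ (3*( (s + 2)^2 - 1))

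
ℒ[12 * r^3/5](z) 72/(5 * z^4)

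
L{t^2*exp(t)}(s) 2/(s - 1)^3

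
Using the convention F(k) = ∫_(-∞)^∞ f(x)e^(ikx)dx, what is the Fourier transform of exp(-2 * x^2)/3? sqrt(2) * sqrt(pi) * exp(-k^2/8)/6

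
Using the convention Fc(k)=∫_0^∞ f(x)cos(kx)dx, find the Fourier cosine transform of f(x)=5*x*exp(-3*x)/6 5*(9 - k^2)/(6*(k^2 + 9)^2)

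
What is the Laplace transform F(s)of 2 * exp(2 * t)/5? 2/(5 * (s - 2))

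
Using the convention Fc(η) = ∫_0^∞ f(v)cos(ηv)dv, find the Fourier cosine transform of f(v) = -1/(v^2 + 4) -pi*exp(-2*η)/4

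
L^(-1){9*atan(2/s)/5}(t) 9*sin(2*t)/(5*t)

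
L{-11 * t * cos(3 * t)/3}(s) 11 * (9 - s^2)/(3 * (s^2 + 9)^2)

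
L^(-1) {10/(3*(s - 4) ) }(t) 10*exp(4*t) /3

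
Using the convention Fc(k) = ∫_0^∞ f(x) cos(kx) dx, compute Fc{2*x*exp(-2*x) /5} 2*(4 - k^2) /(5*(k^2+4) ^2) 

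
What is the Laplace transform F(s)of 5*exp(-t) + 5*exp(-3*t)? 5/(s + 1) + 5/(s + 3)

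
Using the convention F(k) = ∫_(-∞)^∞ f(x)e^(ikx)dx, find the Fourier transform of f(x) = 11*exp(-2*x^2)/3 11*sqrt(2)*sqrt(pi)*exp(-k^2/8)/6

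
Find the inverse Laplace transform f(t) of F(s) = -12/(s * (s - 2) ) -12 * exp(t) * sinh(t) 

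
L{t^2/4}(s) 1/(2*s^3) 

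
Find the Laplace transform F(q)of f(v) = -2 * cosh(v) -2 * q/(q^2 - 1)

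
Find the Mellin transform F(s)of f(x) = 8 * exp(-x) 8 * gamma(s)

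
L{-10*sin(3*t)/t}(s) -10*atan(3/s)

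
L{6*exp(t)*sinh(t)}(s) 6/(s*(s - 2))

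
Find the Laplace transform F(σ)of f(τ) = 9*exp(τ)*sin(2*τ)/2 9/((σ - 1)^2+4)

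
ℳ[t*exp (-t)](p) gamma (p + 1)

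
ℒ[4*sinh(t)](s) 4/(s^2 - 1)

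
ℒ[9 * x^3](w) 54/w^4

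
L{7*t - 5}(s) 7/s^2-5/s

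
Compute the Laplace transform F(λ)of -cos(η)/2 -λ/(2 * λ^2 + 2)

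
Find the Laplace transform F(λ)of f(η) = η λ^(-2)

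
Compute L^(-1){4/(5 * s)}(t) 4/5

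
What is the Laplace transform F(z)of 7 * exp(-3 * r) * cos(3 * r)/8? 7 * (z + 3)/(8 * ((z + 3)^2 + 9))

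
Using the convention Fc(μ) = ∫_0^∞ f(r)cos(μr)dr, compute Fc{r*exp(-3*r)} (9 - μ^2)/(μ^2 + 9)^2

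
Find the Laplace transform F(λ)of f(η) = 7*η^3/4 21/(2*λ^4)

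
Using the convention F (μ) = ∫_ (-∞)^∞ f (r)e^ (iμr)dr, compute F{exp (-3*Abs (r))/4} 3/ (2*(μ^2+9))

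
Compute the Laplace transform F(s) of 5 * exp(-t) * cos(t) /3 5 * (s + 1) /(3 * ((s + 1) ^2 + 1) ) 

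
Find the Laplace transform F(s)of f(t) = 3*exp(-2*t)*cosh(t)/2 3*(s + 2)/(2*((s + 2)^2 - 1))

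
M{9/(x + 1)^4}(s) 3*gamma(s)*gamma(4 - s)/2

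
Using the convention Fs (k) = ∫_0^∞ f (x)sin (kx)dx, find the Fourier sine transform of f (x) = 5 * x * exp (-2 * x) 20 * k/ (k^2 + 4)^2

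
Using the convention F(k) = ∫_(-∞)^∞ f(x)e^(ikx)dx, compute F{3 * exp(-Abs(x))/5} 6/(5 * (k^2 + 1))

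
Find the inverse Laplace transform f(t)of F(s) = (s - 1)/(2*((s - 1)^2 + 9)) exp(t)*cos(3*t)/2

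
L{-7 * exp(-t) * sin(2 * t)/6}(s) -7/(3 * (s+1)^2+12)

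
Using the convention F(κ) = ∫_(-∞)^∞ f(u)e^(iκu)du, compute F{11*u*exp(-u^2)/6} 11*I*sqrt(pi)*κ*exp(-κ^2/4)/12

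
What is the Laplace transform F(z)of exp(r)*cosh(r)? (z - 1)/(z*(z - 2))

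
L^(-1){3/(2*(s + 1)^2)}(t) 3*t*exp(-t)/2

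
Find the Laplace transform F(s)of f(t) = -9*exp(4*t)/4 -9/(4*s - 16)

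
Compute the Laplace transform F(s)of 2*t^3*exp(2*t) 12/(s - 2)^4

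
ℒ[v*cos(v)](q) (q^2-1)/(q^2+1)^2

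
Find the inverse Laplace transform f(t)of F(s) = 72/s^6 3*t^5/5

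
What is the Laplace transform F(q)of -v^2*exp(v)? -2/(q - 1)^3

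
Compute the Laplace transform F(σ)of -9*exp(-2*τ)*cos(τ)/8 9*(-σ - 2)/(8*((σ+2)^2+1))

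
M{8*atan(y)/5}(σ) -4*pi*sec(pi*σ/2)/(5*σ)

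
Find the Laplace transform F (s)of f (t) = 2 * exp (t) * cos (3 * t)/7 2 * (s - 1)/ (7 * ( (s - 1)^2 + 9))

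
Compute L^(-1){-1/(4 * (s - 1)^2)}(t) -t * exp(t)/4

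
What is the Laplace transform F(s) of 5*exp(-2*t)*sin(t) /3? 5/(3*((s + 2) ^2 + 1) ) 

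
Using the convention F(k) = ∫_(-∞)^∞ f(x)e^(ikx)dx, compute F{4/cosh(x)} 4*pi/cosh(pi*k/2)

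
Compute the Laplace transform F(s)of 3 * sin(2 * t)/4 3/(2 * (s^2+4))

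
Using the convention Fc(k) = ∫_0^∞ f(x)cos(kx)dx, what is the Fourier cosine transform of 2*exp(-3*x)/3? 2/(k^2 + 9)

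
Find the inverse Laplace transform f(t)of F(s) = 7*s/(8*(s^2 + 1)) 7*cos(t)/8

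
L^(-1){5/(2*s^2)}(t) 5*t/2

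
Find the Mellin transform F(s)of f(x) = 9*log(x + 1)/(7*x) -9*pi*csc(pi*s)/(7*s - 7)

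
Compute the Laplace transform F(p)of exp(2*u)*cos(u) (p - 2)/((p - 2)^2 + 1)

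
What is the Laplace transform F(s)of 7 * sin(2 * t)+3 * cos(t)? 14/(s^2+4)+3 * s/(s^2+1)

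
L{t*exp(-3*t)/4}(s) 1/(4*(s + 3)^2)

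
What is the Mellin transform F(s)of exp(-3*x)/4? gamma(s)/(4*3^s)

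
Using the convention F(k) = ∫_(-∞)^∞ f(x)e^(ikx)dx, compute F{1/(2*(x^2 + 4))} pi*exp(-2*Abs(k))/4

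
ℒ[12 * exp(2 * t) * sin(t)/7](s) 12/(7 * ((s - 2)^2+1))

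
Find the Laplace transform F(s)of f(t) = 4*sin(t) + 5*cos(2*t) 5*s/(s^2 + 4) + 4/(s^2 + 1)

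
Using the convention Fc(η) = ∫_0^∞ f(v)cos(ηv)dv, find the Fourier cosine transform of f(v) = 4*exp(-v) 4/(η^2 + 1)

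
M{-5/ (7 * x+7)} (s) -5 * pi * csc (pi * s)/7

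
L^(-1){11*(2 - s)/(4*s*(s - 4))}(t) -11*exp(2*t)*cosh(2*t)/4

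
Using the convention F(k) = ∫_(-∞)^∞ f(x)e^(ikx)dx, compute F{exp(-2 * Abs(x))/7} 4/(7 * (k^2 + 4))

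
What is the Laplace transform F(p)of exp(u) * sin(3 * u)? 3/((p - 1)^2+9)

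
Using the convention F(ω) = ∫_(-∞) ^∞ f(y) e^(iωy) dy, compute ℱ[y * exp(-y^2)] I * sqrt(pi) * ω * exp(-ω^2/4) /2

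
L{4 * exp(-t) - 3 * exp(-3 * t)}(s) 4/(s + 1) - 3/(s + 3)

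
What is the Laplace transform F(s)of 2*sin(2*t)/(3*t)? 2*atan(2/s)/3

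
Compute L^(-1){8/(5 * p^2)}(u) 8 * u/5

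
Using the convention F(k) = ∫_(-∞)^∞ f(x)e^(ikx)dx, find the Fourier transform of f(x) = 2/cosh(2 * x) pi/cosh(pi * k/4)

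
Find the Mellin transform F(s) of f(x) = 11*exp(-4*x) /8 11*gamma(s) /(8*2^(2*s) ) 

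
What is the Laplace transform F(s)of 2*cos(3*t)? 2*s/(s^2 + 9)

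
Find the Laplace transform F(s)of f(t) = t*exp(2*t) (s - 2)^(-2)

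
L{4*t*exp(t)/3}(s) 4/(3*(s - 1)^2)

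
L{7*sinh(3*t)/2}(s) 21/(2*(s^2-9))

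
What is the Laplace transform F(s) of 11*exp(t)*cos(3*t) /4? 11*(s - 1) /(4*((s - 1) ^2 + 9) ) 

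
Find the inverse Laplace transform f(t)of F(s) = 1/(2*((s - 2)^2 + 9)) exp(2*t)*sin(3*t)/6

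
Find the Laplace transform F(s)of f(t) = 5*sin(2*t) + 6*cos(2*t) 6*s/(s^2 + 4) + 10/(s^2 + 4)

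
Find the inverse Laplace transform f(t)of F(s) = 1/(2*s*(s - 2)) exp(t)*sinh(t)/2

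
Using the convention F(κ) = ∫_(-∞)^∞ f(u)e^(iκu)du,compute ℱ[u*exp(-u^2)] I*sqrt(pi)*κ*exp(-κ^2/4)/2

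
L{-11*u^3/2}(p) -33/p^4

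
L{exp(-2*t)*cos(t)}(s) (s + 2)/((s + 2)^2 + 1)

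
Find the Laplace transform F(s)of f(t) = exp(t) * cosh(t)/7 (s - 1)/(7 * s * (s - 2))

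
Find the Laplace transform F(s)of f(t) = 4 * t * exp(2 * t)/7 4/(7 * (s - 2)^2)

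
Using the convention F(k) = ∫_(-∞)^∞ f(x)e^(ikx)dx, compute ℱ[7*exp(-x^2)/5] 7*sqrt(pi)*exp(-k^2/4)/5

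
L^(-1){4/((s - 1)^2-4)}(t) 2*exp(t)*sinh(2*t)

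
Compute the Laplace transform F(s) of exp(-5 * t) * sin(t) 1/((s + 5) ^2 + 1) 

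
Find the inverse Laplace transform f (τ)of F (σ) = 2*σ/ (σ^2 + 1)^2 τ*sin (τ)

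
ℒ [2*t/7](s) 2/(7*s^2)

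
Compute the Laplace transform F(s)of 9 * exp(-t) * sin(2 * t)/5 18/(5 * ((s + 1)^2 + 4))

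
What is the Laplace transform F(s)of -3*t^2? -6/s^3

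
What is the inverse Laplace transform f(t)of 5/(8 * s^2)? 5 * t/8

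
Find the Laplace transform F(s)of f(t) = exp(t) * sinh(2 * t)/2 1/((s - 1)^2 - 4)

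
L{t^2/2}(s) s^(-3)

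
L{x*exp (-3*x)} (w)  (w + 3)^ (-2)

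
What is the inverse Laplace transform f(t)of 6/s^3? 3 * t^2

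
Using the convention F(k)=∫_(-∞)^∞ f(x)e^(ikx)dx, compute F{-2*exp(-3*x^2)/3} -2*sqrt(3)*sqrt(pi)*exp(-k^2/12)/9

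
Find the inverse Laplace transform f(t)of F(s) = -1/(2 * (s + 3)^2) -t * exp(-3 * t)/2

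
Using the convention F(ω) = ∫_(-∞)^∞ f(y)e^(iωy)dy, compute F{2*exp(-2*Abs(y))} 8/(ω^2 + 4)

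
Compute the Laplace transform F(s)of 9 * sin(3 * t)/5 27/(5 * (s^2 + 9))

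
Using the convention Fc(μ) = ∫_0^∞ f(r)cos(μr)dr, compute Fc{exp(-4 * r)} 4/(μ^2+16)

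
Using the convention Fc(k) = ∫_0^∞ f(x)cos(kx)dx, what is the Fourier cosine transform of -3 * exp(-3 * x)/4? -9/(4 * k^2 + 36)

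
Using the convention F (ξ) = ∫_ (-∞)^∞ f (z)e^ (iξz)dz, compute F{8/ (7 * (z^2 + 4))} 4 * pi * exp (-2 * Abs (ξ))/7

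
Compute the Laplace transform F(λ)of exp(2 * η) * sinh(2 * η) 2/(λ * (λ - 4))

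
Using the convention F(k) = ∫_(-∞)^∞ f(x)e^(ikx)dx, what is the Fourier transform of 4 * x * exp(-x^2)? 2 * I * sqrt(pi) * k * exp(-k^2/4)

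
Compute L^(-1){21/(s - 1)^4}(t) 7 * t^3 * exp(t)/2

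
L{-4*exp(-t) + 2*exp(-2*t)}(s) 2/(s + 2) - 4/(s + 1)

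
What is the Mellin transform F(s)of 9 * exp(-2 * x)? 9 * gamma(s)/2^s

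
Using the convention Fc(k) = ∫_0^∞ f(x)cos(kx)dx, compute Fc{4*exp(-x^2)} 2*sqrt(pi)*exp(-k^2/4)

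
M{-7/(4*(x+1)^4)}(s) 7*pi*(s - 3)*(s - 2)*(s - 1)/(24*sin(pi*s))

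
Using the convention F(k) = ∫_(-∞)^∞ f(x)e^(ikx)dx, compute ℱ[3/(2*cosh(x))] 3*pi/(2*cosh(pi*k/2))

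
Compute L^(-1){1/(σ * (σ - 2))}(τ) exp(τ) * sinh(τ)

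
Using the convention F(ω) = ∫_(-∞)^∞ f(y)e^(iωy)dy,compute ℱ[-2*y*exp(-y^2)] -I*sqrt(pi)*ω*exp(-ω^2/4)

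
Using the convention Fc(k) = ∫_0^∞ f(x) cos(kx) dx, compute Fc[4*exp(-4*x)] 16/(k^2 + 16) 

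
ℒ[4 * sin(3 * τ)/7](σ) 12/(7 * (σ^2 + 9))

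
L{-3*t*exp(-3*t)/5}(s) -3/(5*(s+3)^2)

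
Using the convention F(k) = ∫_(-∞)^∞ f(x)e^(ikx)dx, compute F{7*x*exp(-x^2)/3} 7*I*sqrt(pi)*k*exp(-k^2/4)/6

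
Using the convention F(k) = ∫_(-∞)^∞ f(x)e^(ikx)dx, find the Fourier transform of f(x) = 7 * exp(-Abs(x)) 14/(k^2 + 1)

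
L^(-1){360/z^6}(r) 3*r^5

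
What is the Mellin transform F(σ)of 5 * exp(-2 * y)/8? 5 * gamma(σ)/(8 * 2^σ)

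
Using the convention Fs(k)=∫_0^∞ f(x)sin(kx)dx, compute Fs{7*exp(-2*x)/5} 7*k/(5*(k^2 + 4))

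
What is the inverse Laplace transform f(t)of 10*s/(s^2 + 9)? 10*cos(3*t)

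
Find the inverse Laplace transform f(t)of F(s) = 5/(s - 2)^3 5 * t^2 * exp(2 * t)/2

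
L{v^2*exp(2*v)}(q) 2/(q - 2)^3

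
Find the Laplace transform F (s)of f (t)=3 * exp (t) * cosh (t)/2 3 * (s - 1)/ (2 * s * (s - 2))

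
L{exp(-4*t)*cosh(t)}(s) (s + 4)/((s + 4)^2 - 1)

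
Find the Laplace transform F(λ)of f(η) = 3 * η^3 18/λ^4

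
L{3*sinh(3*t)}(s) 9/(s^2 - 9)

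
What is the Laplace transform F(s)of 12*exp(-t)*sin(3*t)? 36/((s + 1)^2 + 9)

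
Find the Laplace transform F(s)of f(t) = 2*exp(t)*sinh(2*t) 4/((s - 1)^2 - 4)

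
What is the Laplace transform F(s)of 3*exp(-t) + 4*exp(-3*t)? 4/(s + 3) + 3/(s + 1)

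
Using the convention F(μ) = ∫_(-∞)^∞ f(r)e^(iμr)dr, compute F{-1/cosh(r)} -pi/cosh(pi*μ/2)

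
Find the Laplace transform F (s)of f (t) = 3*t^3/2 9/s^4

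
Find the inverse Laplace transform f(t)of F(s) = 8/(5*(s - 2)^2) 8*t*exp(2*t)/5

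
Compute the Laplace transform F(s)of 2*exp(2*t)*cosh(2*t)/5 2*(s - 2)/(5*s*(s - 4))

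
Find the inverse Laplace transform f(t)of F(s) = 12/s 12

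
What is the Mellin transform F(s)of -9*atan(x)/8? 9*pi*sec(pi*s/2)/(16*s)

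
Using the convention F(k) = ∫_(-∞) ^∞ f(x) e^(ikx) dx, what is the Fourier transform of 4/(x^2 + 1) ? 4*pi*exp(-Abs(k) ) 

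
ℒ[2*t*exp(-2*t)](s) 2/(s + 2)^2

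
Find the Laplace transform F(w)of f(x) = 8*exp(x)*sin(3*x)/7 24/(7*((w - 1)^2 + 9))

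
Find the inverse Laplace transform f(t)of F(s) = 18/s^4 3*t^3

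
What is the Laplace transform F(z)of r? z^(-2)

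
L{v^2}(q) 2/q^3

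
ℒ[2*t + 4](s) 2/s^2 + 4/s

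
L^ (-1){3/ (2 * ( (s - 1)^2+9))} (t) exp (t) * sin (3 * t)/2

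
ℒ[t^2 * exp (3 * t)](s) 2/ (s - 3)^3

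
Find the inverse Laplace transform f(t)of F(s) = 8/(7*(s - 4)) 8*exp(4*t)/7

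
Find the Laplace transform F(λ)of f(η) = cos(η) λ/(λ^2 + 1)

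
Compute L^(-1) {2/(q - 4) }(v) 2 * exp(4 * v) 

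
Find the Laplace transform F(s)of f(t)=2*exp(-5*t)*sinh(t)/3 2/(3*((s + 5)^2 - 1))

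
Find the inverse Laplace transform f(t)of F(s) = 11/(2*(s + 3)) 11*exp(-3*t)/2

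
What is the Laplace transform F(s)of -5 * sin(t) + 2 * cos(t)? 2 * s/(s^2 + 1) - 5/(s^2 + 1)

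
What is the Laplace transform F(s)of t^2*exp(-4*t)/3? 2/(3*(s + 4)^3)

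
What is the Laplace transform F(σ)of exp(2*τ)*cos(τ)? (σ - 2)/((σ - 2)^2 + 1)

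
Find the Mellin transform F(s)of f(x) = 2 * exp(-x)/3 2 * gamma(s)/3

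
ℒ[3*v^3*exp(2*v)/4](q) 9/(2*(q - 2)^4)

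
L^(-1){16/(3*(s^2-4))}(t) 8*sinh(2*t)/3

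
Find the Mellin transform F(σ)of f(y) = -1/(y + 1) -pi*csc(pi*σ)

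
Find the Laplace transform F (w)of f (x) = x w^ (-2)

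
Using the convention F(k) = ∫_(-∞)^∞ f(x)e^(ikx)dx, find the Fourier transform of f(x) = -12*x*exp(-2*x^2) -3*sqrt(2)*I*sqrt(pi)*k*exp(-k^2/8)/2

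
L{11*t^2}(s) 22/s^3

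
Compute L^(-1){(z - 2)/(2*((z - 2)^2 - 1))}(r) exp(2*r)*cosh(r)/2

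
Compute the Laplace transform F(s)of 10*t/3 10/(3*s^2)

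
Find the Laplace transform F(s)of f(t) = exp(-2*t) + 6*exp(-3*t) 6/(s + 3) + 1/(s + 2)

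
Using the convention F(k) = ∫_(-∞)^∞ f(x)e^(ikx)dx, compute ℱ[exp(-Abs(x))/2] 1/(k^2 + 1)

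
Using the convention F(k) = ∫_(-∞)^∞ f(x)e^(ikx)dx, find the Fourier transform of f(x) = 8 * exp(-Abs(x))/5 16/(5 * (k^2 + 1))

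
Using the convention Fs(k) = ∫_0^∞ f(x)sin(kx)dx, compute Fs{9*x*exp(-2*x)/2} 18*k/(k^2+4)^2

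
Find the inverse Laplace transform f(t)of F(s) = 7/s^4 7 * t^3/6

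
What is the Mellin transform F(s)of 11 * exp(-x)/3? 11 * gamma(s)/3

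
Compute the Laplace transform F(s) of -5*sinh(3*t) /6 -5/(2*s^2-18) 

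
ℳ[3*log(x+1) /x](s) -3*pi*csc(pi*s) /(s - 1) 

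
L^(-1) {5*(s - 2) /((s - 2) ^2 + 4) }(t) 5*exp(2*t)*cos(2*t) 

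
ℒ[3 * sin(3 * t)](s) 9/(s^2 + 9) 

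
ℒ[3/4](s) 3/(4 * s)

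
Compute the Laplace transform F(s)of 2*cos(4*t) 2*s/(s^2 + 16)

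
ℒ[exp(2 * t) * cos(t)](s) (s - 2)/((s - 2)^2 + 1)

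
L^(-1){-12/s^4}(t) -2*t^3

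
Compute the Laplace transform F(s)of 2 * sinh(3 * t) 6/(s^2 - 9)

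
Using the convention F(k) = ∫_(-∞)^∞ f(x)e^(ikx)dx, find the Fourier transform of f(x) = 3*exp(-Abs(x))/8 3/(4*(k^2 + 1))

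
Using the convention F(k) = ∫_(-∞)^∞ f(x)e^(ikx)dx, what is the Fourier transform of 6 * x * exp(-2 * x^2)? 3 * sqrt(2) * I * sqrt(pi) * k * exp(-k^2/8)/4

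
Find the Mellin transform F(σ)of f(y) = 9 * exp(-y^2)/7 9 * gamma(σ/2)/14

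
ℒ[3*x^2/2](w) 3/w^3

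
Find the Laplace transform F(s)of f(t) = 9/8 9/(8 * s)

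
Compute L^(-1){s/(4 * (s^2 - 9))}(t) cosh(3 * t)/4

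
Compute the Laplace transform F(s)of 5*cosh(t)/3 5*s/(3*(s^2 - 1))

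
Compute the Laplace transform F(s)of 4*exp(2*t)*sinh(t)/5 4/(5*((s - 2)^2-1))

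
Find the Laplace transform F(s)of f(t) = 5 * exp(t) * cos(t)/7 5 * (s - 1)/(7 * ((s - 1)^2 + 1))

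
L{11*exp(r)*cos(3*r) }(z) 11*(z - 1) /((z - 1) ^2 + 9) 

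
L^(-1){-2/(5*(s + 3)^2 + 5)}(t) -2*exp(-3*t)*sin(t)/5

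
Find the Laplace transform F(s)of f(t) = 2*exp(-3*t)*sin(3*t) 6/((s + 3)^2 + 9)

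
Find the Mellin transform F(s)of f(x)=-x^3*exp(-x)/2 -gamma(s+3)/2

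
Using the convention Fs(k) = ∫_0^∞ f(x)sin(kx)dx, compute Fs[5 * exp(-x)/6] 5 * k/(6 * (k^2 + 1))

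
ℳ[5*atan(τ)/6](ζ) -5*pi*sec(pi*ζ/2)/(12*ζ)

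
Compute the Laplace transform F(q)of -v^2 -2/q^3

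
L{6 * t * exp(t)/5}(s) 6/(5 * (s - 1)^2)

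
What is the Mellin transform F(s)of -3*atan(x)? 3*pi*sec(pi*s/2)/(2*s)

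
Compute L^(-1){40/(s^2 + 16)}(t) 10 * sin(4 * t)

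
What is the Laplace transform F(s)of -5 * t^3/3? -10/s^4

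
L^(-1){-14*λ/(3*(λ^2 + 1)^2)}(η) -7*η*sin(η)/3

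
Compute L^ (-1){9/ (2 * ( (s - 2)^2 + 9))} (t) 3 * exp (2 * t) * sin (3 * t)/2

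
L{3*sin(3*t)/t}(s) 3*atan(3/s)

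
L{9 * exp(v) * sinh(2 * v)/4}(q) 9/(2 * ((q - 1)^2 - 4))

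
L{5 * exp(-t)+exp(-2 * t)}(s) 1/(s+2)+5/(s+1)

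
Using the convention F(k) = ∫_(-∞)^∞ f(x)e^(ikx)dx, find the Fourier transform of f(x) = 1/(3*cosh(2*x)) pi/(6*cosh(pi*k/4))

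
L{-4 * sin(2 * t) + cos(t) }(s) s/(s^2 + 1) - 8/(s^2 + 4) 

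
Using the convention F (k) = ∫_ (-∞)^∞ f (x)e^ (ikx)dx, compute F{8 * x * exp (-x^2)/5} 4 * I * sqrt (pi) * k * exp (-k^2/4)/5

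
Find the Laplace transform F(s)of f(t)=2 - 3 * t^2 2/s - 6/s^3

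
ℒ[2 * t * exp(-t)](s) 2/(s + 1)^2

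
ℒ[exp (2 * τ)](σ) 1/ (σ - 2)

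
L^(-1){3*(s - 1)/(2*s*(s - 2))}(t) 3*exp(t)*cosh(t)/2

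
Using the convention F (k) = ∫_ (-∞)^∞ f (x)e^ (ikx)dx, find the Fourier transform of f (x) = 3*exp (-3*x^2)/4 sqrt (3)*sqrt (pi)*exp (-k^2/12)/4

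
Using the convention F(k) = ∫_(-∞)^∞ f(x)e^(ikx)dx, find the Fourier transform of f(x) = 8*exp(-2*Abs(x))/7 32/(7*(k^2 + 4))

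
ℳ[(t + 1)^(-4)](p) gamma(p) * gamma(4 - p)/6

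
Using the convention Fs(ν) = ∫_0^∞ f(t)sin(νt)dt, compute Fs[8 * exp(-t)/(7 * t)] 8 * atan(ν)/7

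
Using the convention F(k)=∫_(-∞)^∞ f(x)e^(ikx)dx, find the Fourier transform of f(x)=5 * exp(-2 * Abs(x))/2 10/(k^2 + 4)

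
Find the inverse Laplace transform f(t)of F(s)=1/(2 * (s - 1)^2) t * exp(t)/2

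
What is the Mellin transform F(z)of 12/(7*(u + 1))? 12*pi*csc(pi*z)/7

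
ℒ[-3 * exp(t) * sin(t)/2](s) -3/(2 * (s - 1)^2 + 2)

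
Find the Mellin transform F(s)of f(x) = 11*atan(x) -11*pi*sec(pi*s/2)/(2*s)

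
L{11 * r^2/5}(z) 22/(5 * z^3) 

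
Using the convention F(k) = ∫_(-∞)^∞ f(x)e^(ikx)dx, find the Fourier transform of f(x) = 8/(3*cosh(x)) 8*pi/(3*cosh(pi*k/2))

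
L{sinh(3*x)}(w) 3/(w^2 - 9)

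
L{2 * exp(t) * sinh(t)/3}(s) 2/(3 * s * (s - 2))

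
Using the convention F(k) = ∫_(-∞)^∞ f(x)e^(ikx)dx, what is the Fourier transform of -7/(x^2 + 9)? -7 * pi * exp(-3 * Abs(k))/3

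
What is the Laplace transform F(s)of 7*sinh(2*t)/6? 7/(3*(s^2 - 4))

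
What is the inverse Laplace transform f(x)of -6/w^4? -x^3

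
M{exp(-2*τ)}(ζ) gamma(ζ)/2^ζ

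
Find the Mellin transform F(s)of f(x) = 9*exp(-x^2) 9*gamma(s/2)/2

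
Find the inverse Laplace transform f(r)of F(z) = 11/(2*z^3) 11*r^2/4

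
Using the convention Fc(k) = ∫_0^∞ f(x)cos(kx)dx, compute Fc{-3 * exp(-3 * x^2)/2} -sqrt(3) * sqrt(pi) * exp(-k^2/12)/4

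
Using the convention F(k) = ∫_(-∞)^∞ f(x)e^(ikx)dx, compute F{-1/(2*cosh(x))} -pi/(2*cosh(pi*k/2))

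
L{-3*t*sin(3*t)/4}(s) -9*s/(2*(s^2 + 9)^2)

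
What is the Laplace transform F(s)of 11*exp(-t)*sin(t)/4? 11/(4*((s + 1)^2 + 1))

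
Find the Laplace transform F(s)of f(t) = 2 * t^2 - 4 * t 4/s^3 - 4/s^2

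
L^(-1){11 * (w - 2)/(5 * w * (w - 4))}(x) 11 * exp(2 * x) * cosh(2 * x)/5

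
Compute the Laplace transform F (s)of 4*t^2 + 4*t 4/s^2 + 8/s^3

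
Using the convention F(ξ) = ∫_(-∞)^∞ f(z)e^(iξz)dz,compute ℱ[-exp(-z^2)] -sqrt(pi) * exp(-ξ^2/4)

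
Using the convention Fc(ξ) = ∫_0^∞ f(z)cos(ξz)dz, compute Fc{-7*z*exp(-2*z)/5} 7*(ξ^2-4)/(5*(ξ^2 + 4)^2)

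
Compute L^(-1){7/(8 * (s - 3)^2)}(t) 7 * t * exp(3 * t)/8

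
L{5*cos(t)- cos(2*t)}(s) 5*s/(s^2 + 1)- s/(s^2 + 4)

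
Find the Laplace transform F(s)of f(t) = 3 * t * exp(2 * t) 3/(s - 2)^2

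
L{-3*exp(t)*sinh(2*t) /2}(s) -3/((s - 1) ^2 - 4) 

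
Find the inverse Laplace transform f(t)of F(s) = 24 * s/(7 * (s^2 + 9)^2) 4 * t * sin(3 * t)/7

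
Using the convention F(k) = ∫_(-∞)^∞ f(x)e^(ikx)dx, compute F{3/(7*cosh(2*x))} 3*pi/(14*cosh(pi*k/4))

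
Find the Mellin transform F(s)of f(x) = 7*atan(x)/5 -7*pi*sec(pi*s/2)/(10*s)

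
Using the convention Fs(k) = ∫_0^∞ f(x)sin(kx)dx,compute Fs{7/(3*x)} 7*pi/6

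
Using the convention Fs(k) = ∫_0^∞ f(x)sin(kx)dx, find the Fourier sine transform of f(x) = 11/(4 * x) 11 * pi/8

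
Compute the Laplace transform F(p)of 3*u 3/p^2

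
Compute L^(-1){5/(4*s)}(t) 5/4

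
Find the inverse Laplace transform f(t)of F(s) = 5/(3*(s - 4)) 5*exp(4*t)/3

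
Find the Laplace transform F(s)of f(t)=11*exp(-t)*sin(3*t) 33/((s + 1)^2 + 9)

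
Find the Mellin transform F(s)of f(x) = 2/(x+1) 2*pi*csc(pi*s)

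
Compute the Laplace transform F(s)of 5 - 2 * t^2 5/s - 4/s^3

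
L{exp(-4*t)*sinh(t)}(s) 1/((s+4)^2 - 1)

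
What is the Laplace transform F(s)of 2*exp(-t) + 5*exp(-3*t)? 5/(s + 3) + 2/(s + 1)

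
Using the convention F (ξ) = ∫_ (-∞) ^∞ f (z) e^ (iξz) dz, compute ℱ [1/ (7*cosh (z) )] pi/ (7*cosh (pi*ξ/2) ) 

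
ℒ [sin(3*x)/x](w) atan(3/w)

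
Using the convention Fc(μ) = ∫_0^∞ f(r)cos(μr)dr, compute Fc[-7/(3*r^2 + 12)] -7*pi*exp(-2*μ)/12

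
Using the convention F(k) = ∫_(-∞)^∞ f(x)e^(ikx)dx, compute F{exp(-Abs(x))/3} 2/(3 * (k^2+1))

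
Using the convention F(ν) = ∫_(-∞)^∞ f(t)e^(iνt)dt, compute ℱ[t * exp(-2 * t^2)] sqrt(2) * I * sqrt(pi) * ν * exp(-ν^2/8)/8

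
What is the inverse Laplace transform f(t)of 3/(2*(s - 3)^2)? 3*t*exp(3*t)/2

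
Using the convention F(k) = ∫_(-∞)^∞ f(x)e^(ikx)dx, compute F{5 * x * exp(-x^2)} 5 * I * sqrt(pi) * k * exp(-k^2/4)/2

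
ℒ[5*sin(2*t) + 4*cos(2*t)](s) 4*s/(s^2 + 4) + 10/(s^2 + 4)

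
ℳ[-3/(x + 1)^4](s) pi*(s - 3)*(s - 2)*(s - 1)/(2*sin(pi*s))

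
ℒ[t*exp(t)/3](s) 1/(3*(s - 1)^2)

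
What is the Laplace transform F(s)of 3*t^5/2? 180/s^6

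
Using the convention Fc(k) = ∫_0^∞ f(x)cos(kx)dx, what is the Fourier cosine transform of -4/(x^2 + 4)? -pi*exp(-2*k)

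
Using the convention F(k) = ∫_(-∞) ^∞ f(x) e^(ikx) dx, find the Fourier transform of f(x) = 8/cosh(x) 8 * pi/cosh(pi * k/2) 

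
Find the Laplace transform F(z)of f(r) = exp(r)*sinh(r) 1/(z*(z - 2))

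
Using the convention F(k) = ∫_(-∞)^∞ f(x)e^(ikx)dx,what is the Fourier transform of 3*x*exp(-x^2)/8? 3*I*sqrt(pi)*k*exp(-k^2/4)/16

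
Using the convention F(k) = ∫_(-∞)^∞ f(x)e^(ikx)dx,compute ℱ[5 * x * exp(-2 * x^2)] 5 * sqrt(2) * I * sqrt(pi) * k * exp(-k^2/8)/8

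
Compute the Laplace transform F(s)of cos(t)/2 s/(2 * (s^2 + 1))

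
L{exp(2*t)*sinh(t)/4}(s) 1/(4*((s - 2)^2-1))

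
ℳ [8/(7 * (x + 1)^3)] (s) 4 * pi * (s - 2) * (s - 1)/(7 * sin(pi * s))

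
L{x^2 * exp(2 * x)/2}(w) (w - 2)^(-3)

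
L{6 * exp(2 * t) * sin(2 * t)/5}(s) 12/(5 * ((s - 2)^2 + 4))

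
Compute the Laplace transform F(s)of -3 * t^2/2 -3/s^3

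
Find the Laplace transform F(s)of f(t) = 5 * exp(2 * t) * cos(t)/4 5 * (s - 2)/(4 * ((s - 2)^2 + 1))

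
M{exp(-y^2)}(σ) gamma(σ/2)/2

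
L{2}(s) 2/s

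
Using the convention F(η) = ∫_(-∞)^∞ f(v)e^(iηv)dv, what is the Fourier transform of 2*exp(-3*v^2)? 2*sqrt(3)*sqrt(pi)*exp(-η^2/12)/3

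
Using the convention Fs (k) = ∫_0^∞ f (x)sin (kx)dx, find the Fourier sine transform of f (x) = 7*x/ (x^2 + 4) 7*pi*exp (-2*k)/2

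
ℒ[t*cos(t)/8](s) (s^2 - 1)/(8*(s^2+1)^2)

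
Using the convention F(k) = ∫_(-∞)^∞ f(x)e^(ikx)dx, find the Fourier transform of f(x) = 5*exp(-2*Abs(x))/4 5/(k^2+4)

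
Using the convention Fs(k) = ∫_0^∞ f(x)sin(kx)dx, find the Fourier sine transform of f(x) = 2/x pi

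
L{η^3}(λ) 6/λ^4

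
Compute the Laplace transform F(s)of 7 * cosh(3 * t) 7 * s/(s^2 - 9)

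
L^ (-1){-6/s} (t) -6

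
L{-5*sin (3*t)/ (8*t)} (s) -5*atan (3/s)/8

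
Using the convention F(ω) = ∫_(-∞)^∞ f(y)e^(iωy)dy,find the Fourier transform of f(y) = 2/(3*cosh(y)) 2*pi/(3*cosh(pi*ω/2))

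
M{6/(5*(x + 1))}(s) 6*pi*csc(pi*s)/5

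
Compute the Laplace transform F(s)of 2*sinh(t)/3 2/(3*(s^2 - 1))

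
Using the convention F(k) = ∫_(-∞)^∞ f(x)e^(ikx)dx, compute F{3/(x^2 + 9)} pi * exp(-3 * Abs(k))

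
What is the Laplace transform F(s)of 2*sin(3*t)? 6/(s^2 + 9)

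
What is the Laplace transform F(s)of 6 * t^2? 12/s^3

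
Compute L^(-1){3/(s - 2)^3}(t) 3*t^2*exp(2*t)/2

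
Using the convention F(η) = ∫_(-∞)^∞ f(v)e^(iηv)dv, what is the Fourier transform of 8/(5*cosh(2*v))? 4*pi/(5*cosh(pi*η/4))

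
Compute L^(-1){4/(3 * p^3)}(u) 2 * u^2/3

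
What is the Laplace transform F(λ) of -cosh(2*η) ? -λ/(λ^2-4) 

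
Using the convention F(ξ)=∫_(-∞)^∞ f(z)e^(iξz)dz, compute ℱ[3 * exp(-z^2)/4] 3 * sqrt(pi) * exp(-ξ^2/4)/4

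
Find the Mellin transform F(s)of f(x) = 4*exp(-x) 4*gamma(s)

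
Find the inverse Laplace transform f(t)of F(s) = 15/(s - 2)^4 5*t^3*exp(2*t)/2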